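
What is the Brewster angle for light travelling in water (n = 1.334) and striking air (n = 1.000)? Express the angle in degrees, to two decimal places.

θ_B ≈ 36.86°

Here n₂/n₁ = 1.000/1.334 = 0.7496, and Brewster's law gives tan θ_B = n₂/n₁.
θ_B = arctan(0.7496) = 36.86°.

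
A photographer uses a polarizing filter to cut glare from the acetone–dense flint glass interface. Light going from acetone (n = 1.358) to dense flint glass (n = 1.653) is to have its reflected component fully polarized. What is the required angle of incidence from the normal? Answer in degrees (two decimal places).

θ_B ≈ 50.60°

At Brewster's angle the reflected and refracted rays are perpendicular, which with Snell's law gives tan θ_B = n₂/n₁.
Brewster's condition: tan θ_B = n₂/n₁ = 1.653/1.358 = 1.2172.
θ_B = arctan(1.2172) = 50.60°.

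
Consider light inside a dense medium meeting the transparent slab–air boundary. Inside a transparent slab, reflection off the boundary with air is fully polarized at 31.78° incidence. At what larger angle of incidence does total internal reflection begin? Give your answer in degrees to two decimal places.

From Brewster, n₂/n₁ = tan θ_B = tan 31.78° = 0.6195.
Then sin θ_c = n₂/n₁ = 0.6195, so θ_c = arcsin 0.6195 = 38.28°.

θ_c ≈ 38.28°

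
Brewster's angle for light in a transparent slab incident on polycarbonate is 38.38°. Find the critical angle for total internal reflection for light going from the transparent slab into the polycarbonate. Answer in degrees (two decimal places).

θ_c ≈ 52.37°

n₂/n₁ = tan 38.38° = 0.7920; the critical angle satisfies sin θ_c = n₂/n₁.
θ_c = arcsin(0.7920) = 52.37°.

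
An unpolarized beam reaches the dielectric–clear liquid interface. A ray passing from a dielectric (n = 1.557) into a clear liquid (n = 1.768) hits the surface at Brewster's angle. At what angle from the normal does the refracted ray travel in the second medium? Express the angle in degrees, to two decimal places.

First find Brewster's angle: tan θ_B = 1.768/1.557 = 1.1355, giving θ_B = 48.63°.
Since θ_B + θ_t = 90° at Brewster incidence, θ_t = 90° − 48.63° = 41.37°.

θ_t ≈ 41.37°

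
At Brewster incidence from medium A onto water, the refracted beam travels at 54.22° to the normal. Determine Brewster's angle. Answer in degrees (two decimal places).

Brewster's condition makes the reflected and refracted beams perpendicular: θ_B + θ_t = 90°.
So θ_B = 90° − θ_t = 90° − 54.22° = 35.78°.

θ_B ≈ 35.78°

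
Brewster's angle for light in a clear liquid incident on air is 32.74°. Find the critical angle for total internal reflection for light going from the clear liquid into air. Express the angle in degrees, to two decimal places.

θ_c ≈ 40.01°

From Brewster, n₂/n₁ = tan θ_B = tan 32.74° = 0.6430.
Then sin θ_c = n₂/n₁ = 0.6430, so θ_c = arcsin 0.6430 = 40.01°.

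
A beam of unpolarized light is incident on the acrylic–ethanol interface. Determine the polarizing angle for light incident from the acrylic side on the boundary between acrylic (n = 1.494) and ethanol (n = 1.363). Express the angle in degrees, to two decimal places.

At Brewster's angle the reflected and refracted rays are perpendicular, which with Snell's law gives tan θ_B = n₂/n₁.
Here n₂/n₁ = 1.363/1.494 = 0.9123, and Brewster's law gives tan θ_B = n₂/n₁.
So θ_B = arctan 0.9123 = 42.37°.

θ_B ≈ 42.37°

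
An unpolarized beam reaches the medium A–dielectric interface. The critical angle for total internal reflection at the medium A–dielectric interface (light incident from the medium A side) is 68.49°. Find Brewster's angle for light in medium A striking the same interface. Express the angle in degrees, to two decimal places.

n₂/n₁ = sin θ_c = sin 68.49° = 0.9304.
tan θ_B equals the same ratio, so θ_B = arctan(0.9304) = 42.93°.

θ_B ≈ 42.93°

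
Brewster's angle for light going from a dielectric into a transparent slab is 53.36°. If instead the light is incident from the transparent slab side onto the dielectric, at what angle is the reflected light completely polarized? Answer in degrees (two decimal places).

Reversing the direction swaps n₁ and n₂, so tan θ_B' = 1/tan θ_B and θ_B' = 90° − θ_B.
Hence θ_B' = 90° − 53.36° = 36.64°.

θ_B' ≈ 36.64°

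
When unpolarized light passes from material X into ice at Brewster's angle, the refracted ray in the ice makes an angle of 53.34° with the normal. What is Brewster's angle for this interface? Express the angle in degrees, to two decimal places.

θ_B ≈ 36.66°

Brewster's condition makes the reflected and refracted beams perpendicular: θ_B + θ_t = 90°.
So θ_B = 90° − θ_t = 90° − 53.34° = 36.66°.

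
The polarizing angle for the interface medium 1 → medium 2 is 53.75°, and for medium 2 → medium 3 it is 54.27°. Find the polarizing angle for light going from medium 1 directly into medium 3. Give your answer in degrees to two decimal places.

n₂/n₁ = tan 53.75° = 1.3638 and n₃/n₂ = tan 54.27° = 1.3901.
So n₃/n₁ = (n₂/n₁)(n₃/n₂) = 1.3638 × 1.3901 = 1.8959.
θ_B(1→3) = arctan(1.8959) = 62.19°.

θ_B ≈ 62.19°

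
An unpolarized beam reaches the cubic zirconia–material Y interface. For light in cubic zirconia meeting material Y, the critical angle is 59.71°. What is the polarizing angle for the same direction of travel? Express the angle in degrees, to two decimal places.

sin θ_c = n₂/n₁, so n₂/n₁ = sin 59.71° = 0.8635.
Brewster: tan θ_B = n₂/n₁ = 0.8635.
θ_B = arctan(0.8635) = 40.81°.

θ_B ≈ 40.81°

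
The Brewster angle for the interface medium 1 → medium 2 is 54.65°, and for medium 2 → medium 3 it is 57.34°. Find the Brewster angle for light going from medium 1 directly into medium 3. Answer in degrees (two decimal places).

θ_B ≈ 65.55°

Each Brewster angle gives a ratio: n₂/n₁ = tan 54.65° = 1.4097, n₃/n₂ = tan 57.34° = 1.5601.
Multiplying, n₃/n₁ = 1.4097 × 1.5601 = 2.1993, and θ_B(1→3) = arctan 2.1993 = 65.55°.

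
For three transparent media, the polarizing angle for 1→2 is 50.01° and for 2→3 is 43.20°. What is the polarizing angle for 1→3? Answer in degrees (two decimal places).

Each Brewster angle gives a ratio: n₂/n₁ = tan 50.01° = 1.1922, n₃/n₂ = tan 43.20° = 0.9391.
Multiplying, n₃/n₁ = 1.1922 × 0.9391 = 1.1195, and θ_B(1→3) = arctan 1.1195 = 48.23°.

θ_B ≈ 48.23°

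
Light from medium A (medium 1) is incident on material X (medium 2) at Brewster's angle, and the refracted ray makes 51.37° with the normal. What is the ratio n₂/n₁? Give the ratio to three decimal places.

n₂/n₁ ≈ 0.799

θ_B + θ_t = 90°, so θ_B = 90° − 51.37° = 38.63°.
tan θ_B = n₂/n₁, so n₂/n₁ = tan 38.63° = 0.799.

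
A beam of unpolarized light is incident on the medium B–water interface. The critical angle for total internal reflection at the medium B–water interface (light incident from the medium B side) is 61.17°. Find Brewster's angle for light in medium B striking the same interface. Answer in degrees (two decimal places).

θ_B ≈ 41.22°

sin θ_c = n₂/n₁, so n₂/n₁ = sin 61.17° = 0.8761.
Brewster: tan θ_B = n₂/n₁ = 0.8761.
θ_B = arctan(0.8761) = 41.22°.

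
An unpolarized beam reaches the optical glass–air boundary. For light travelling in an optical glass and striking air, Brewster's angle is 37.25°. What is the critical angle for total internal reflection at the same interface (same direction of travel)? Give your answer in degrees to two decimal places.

θ_c ≈ 49.50°

n₂/n₁ = tan 37.25° = 0.7604; the critical angle satisfies sin θ_c = n₂/n₁.
θ_c = arcsin(0.7604) = 49.50°.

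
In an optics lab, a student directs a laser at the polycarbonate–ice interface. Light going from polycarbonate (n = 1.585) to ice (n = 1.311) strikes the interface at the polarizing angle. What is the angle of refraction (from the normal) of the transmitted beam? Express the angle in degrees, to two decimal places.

θ_B = arctan(n₂/n₁) = arctan(1.311/1.585) = 39.60°.
Since θ_B + θ_t = 90° at Brewster incidence, θ_t = 90° − 39.60° = 50.40°.

θ_t ≈ 50.40°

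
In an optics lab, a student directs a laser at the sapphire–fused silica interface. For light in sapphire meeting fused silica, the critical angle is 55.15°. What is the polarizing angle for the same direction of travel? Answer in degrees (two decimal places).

n₂/n₁ = sin θ_c = sin 55.15° = 0.8207.
tan θ_B equals the same ratio, so θ_B = arctan(0.8207) = 39.37°.

θ_B ≈ 39.37°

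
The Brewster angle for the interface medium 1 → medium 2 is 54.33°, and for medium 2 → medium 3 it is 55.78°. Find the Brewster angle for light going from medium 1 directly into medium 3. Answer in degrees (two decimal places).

n₂/n₁ = tan 54.33° = 1.3932 and n₃/n₂ = tan 55.78° = 1.4704.
n₃/n₁ = 2.0485. Then tan θ_B(1→3) = n₃/n₁, so θ_B(1→3) = arctan(2.0485) = 63.98°.

θ_B ≈ 63.98°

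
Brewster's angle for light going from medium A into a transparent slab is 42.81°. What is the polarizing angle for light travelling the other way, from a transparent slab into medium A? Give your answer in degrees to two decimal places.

θ_B' ≈ 47.19°

Reversing the direction swaps n₁ and n₂, so tan θ_B' = 1/tan θ_B and θ_B' = 90° − θ_B.
Hence θ_B' = 90° − 42.81° = 47.19°.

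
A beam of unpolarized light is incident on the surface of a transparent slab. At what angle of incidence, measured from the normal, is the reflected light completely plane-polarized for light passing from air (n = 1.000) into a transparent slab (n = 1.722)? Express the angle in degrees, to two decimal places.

θ_B ≈ 59.86°

Here n₂/n₁ = 1.722/1.000 = 1.7220, and Brewster's law gives tan θ_B = n₂/n₁.
So θ_B = arctan 1.7220 = 59.86°.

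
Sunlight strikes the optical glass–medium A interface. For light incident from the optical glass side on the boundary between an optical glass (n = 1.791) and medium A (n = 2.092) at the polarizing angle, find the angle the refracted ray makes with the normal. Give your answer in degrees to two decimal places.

θ_t ≈ 40.57°

θ_B = arctan(n₂/n₁) = arctan(2.092/1.791) = 49.43°.
The refracted ray is perpendicular to the reflected ray, so θ_t = 90° − θ_B = 40.57°.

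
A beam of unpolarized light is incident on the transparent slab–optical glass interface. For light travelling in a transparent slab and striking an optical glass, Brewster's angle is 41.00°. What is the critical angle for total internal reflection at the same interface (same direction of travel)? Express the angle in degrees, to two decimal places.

θ_c ≈ 60.38°

tan θ_B = n₂/n₁ = tan 41.00° = 0.8693.
Total internal reflection: sin θ_c = n₂/n₁ = 0.8693.
θ_c = arcsin(0.8693) = 60.38°.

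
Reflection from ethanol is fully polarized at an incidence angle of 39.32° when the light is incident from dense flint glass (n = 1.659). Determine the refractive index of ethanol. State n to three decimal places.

Brewster's law: tan θ_B = n₂/n₁ (light incident in dense flint glass, refracted into ethanol).
n₂ = n₁ tan θ_B = 1.659 × tan 39.32° = 1.359.

n ≈ 1.359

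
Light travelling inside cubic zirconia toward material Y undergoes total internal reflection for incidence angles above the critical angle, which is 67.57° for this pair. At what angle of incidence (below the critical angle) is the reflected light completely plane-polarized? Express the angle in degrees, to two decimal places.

θ_B ≈ 42.75°

sin θ_c = n₂/n₁, so n₂/n₁ = sin 67.57° = 0.9243.
Brewster: tan θ_B = n₂/n₁ = 0.9243.
θ_B = arctan(0.9243) = 42.75°.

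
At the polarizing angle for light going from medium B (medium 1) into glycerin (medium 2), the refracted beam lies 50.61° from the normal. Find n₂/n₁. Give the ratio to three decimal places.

n₂/n₁ ≈ 0.821

θ_B + θ_t = 90°, so θ_B = 90° − 50.61° = 39.39°.
Then n₂/n₁ = tan θ_B = tan 39.39° = 0.821.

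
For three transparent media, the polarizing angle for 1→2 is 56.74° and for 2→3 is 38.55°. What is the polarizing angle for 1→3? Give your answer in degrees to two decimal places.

θ_B ≈ 50.54°

tan θ_B(1→2) = n₂/n₁ = tan 56.74° = 1.5247.
tan θ_B(2→3) = n₃/n₂ = tan 38.55° = 0.7969.
So n₃/n₁ = (n₂/n₁)(n₃/n₂) = 1.5247 × 0.7969 = 1.2150.
θ_B(1→3) = arctan(1.2150) = 50.54°.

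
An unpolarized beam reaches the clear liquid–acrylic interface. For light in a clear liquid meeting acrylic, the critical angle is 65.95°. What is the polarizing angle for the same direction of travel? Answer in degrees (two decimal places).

sin θ_c = n₂/n₁, so n₂/n₁ = sin 65.95° = 0.9132.
Brewster: tan θ_B = n₂/n₁ = 0.9132.
θ_B = arctan(0.9132) = 42.40°.

θ_B ≈ 42.40°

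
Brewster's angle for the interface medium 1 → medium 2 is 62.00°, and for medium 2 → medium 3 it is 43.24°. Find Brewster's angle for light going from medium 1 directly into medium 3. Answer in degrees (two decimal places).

θ_B ≈ 60.52°

tan θ_B(1→2) = n₂/n₁ = tan 62.00° = 1.8807.
tan θ_B(2→3) = n₃/n₂ = tan 43.24° = 0.9404.
Multiplying, n₃/n₁ = 1.8807 × 0.9404 = 1.7686, and θ_B(1→3) = arctan 1.7686 = 60.52°.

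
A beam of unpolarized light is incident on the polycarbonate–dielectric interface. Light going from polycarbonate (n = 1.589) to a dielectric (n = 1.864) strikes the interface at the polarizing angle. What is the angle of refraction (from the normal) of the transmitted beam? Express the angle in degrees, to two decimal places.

tan θ_B = n₂/n₁ = 1.864/1.589 = 1.1731, so θ_B = 49.55°.
Since θ_B + θ_t = 90° at Brewster incidence, θ_t = 90° − 49.55° = 40.45°.

θ_t ≈ 40.45°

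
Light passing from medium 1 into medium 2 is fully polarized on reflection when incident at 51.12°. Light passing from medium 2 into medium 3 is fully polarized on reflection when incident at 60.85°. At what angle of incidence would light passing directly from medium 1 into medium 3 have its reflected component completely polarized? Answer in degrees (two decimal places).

n₂/n₁ = tan 51.12° = 1.2402 and n₃/n₂ = tan 60.85° = 1.7930.
So n₃/n₁ = (n₂/n₁)(n₃/n₂) = 1.2402 × 1.7930 = 2.2236.
θ_B(1→3) = arctan(2.2236) = 65.79°.

θ_B ≈ 65.79°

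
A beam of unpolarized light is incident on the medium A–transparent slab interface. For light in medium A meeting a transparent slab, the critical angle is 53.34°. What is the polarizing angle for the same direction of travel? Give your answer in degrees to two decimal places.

n₂/n₁ = sin θ_c = sin 53.34° = 0.8022.
tan θ_B equals the same ratio, so θ_B = arctan(0.8022) = 38.74°.

θ_B ≈ 38.74°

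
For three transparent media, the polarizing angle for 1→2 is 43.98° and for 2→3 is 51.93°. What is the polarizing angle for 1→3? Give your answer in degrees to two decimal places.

θ_B ≈ 50.94°

Each Brewster angle gives a ratio: n₂/n₁ = tan 43.98° = 0.9650, n₃/n₂ = tan 51.93° = 1.2767.
Multiplying, n₃/n₁ = 0.9650 × 1.2767 = 1.2321, and θ_B(1→3) = arctan 1.2321 = 50.94°.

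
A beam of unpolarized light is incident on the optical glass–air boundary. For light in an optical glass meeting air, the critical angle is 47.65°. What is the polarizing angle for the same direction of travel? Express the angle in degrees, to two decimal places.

θ_B ≈ 36.47°

sin θ_c = n₂/n₁, so n₂/n₁ = sin 47.65° = 0.7390.
Brewster: tan θ_B = n₂/n₁ = 0.7390.
θ_B = arctan(0.7390) = 36.47°.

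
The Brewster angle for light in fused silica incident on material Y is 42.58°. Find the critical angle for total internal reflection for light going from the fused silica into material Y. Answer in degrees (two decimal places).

tan θ_B = n₂/n₁ = tan 42.58° = 0.9189.
Total internal reflection: sin θ_c = n₂/n₁ = 0.9189.
θ_c = arcsin(0.9189) = 66.77°.

θ_c ≈ 66.77°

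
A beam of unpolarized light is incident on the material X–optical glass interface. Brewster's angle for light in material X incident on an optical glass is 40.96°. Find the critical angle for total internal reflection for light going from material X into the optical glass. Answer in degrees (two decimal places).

θ_c ≈ 60.23°

n₂/n₁ = tan 40.96° = 0.8681; the critical angle satisfies sin θ_c = n₂/n₁.
θ_c = arcsin(0.8681) = 60.23°.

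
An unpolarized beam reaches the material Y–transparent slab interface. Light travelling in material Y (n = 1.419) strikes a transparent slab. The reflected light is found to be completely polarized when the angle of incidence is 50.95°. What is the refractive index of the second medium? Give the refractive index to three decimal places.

Full polarization of the reflected beam means tan θ_B = n₂/n₁, where n₁ is the incident medium (material Y).
n₂ = n₁ tan θ_B = 1.419 × tan 50.95° = 1.749.

n ≈ 1.749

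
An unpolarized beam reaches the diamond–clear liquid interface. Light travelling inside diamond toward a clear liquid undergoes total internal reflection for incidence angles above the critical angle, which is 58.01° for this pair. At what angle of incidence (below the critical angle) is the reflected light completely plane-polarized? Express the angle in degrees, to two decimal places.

At the critical angle sin θ_c = n₂/n₁, giving n₂/n₁ = sin 58.01° = 0.8481.
Then tan θ_B = n₂/n₁ = 0.8481, so θ_B = arctan 0.8481 = 40.30°.

θ_B ≈ 40.30°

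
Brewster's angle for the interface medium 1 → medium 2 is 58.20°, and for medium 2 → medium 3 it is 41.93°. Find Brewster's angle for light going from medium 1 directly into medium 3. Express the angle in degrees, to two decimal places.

tan θ_B(1→2) = n₂/n₁ = tan 58.20° = 1.6128.
tan θ_B(2→3) = n₃/n₂ = tan 41.93° = 0.8982.
So n₃/n₁ = (n₂/n₁)(n₃/n₂) = 1.6128 × 0.8982 = 1.4486.
θ_B(1→3) = arctan(1.4486) = 55.38°.

θ_B ≈ 55.38°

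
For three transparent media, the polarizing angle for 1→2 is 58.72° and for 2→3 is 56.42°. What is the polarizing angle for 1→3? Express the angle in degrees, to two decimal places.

tan θ_B(1→2) = n₂/n₁ = tan 58.72° = 1.6460.
tan θ_B(2→3) = n₃/n₂ = tan 56.42° = 1.5063.
n₃/n₁ = 2.4793. Then tan θ_B(1→3) = n₃/n₁, so θ_B(1→3) = arctan(2.4793) = 68.03°.

θ_B ≈ 68.03°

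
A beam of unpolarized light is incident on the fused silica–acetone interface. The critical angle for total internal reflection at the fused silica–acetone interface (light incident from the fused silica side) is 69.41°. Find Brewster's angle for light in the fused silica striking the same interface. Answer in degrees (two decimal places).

sin θ_c = n₂/n₁, so n₂/n₁ = sin 69.41° = 0.9361.
Brewster: tan θ_B = n₂/n₁ = 0.9361.
θ_B = arctan(0.9361) = 43.11°.

θ_B ≈ 43.11°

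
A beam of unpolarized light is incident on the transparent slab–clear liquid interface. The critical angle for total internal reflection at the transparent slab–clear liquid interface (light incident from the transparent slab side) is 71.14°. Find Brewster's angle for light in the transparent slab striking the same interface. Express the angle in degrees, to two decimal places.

At the critical angle sin θ_c = n₂/n₁, giving n₂/n₁ = sin 71.14° = 0.9463.
Then tan θ_B = n₂/n₁ = 0.9463, so θ_B = arctan 0.9463 = 43.42°.

θ_B ≈ 43.42°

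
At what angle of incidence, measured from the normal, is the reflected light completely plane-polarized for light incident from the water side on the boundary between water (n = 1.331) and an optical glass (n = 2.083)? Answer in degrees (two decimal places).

θ_B ≈ 57.42°

tan θ_B = n₂/n₁ = 2.083/1.331 = 1.5650.
θ_B = arctan(1.5650) = 57.42°.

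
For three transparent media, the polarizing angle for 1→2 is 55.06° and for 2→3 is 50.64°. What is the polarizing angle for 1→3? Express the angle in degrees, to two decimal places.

θ_B ≈ 60.18°

tan θ_B(1→2) = n₂/n₁ = tan 55.06° = 1.4313.
tan θ_B(2→3) = n₃/n₂ = tan 50.64° = 1.2192.
Multiplying, n₃/n₁ = 1.4313 × 1.2192 = 1.7450, and θ_B(1→3) = arctan 1.7450 = 60.18°.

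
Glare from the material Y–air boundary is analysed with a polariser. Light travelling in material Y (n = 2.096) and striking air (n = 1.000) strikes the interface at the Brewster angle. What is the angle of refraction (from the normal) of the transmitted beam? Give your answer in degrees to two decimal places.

θ_t ≈ 64.49°

tan θ_B = n₂/n₁ = 1.000/2.096 = 0.4771, so θ_B = 25.51°.
Since θ_B + θ_t = 90° at Brewster incidence, θ_t = 90° − 25.51° = 64.49°.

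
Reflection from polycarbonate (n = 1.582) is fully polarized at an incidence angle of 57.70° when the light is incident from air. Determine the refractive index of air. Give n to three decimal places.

n ≈ 1.000

Brewster's law: tan θ_B = n₂/n₁ (light incident in air, refracted into polycarbonate).
n₁ = n₂ / tan θ_B = 1.582 / tan 57.70° = 1.000.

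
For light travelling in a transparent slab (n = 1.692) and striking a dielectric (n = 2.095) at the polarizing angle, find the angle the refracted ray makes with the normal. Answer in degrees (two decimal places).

θ_t ≈ 38.93°

tan θ_B = n₂/n₁ = 2.095/1.692 = 1.2382, so θ_B = 51.07°.
Since θ_B + θ_t = 90° at Brewster incidence, θ_t = 90° − 51.07° = 38.93°.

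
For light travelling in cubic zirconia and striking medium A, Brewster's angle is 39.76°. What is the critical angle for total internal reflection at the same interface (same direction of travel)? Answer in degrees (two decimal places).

n₂/n₁ = tan 39.76° = 0.8320; the critical angle satisfies sin θ_c = n₂/n₁.
θ_c = arcsin(0.8320) = 56.30°.

θ_c ≈ 56.30°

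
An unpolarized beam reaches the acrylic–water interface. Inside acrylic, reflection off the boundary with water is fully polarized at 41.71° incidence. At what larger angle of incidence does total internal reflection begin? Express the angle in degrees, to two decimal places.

From Brewster, n₂/n₁ = tan θ_B = tan 41.71° = 0.8913.
Then sin θ_c = n₂/n₁ = 0.8913, so θ_c = arcsin 0.8913 = 63.03°.

θ_c ≈ 63.03°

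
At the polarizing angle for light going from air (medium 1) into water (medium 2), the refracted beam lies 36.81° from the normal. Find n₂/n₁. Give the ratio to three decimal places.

θ_B + θ_t = 90°, so θ_B = 90° − 36.81° = 53.19°.
Then n₂/n₁ = tan θ_B = tan 53.19° = 1.336.

n₂/n₁ ≈ 1.336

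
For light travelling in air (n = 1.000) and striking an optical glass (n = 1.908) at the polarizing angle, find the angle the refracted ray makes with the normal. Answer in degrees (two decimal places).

θ_t ≈ 27.66°

θ_B = arctan(n₂/n₁) = arctan(1.908/1.000) = 62.34°.
The refracted ray is perpendicular to the reflected ray, so θ_t = 90° − θ_B = 27.66°.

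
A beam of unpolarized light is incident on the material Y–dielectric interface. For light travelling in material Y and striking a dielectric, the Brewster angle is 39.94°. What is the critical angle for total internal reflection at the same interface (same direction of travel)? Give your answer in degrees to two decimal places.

θ_c ≈ 56.86°

From Brewster, n₂/n₁ = tan θ_B = tan 39.94° = 0.8373.
Then sin θ_c = n₂/n₁ = 0.8373, so θ_c = arcsin 0.8373 = 56.86°.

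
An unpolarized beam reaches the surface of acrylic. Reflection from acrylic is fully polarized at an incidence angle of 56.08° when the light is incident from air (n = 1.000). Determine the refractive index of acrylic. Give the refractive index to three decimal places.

Full polarization of the reflected beam means tan θ_B = n₂/n₁, where n₁ is the incident medium (air).
n₂ = n₁ tan θ_B = 1.000 × tan 56.08° = 1.487.

n ≈ 1.487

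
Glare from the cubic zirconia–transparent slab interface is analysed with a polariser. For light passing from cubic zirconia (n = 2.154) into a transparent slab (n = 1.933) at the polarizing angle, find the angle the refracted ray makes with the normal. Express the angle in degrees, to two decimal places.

First find Brewster's angle: tan θ_B = 1.933/2.154 = 0.8974, giving θ_B = 41.90°.
At Brewster's angle the reflected and refracted rays are perpendicular, so θ_t = 90° − θ_B = 90° − 41.90° = 48.10°.

θ_t ≈ 48.10°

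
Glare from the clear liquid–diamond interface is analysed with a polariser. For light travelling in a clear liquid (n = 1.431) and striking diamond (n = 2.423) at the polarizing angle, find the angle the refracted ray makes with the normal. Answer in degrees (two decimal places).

θ_B = arctan(n₂/n₁) = arctan(2.423/1.431) = 59.43°.
The refracted ray is perpendicular to the reflected ray, so θ_t = 90° − θ_B = 30.57°.

θ_t ≈ 30.57°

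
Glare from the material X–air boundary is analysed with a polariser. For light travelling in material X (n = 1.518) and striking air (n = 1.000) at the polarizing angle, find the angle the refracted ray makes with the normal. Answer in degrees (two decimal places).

θ_t ≈ 56.62°

tan θ_B = n₂/n₁ = 1.000/1.518 = 0.6588, so θ_B = 33.38°.
The refracted ray is perpendicular to the reflected ray, so θ_t = 90° − θ_B = 56.62°.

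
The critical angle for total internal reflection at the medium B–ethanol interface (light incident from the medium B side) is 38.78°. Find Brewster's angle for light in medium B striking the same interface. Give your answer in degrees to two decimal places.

θ_B ≈ 32.06°

n₂/n₁ = sin θ_c = sin 38.78° = 0.6263.
tan θ_B equals the same ratio, so θ_B = arctan(0.6263) = 32.06°.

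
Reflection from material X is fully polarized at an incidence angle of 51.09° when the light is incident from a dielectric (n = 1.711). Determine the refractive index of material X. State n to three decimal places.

n ≈ 2.120

At the Brewster angle, tan θ_B = n₂/n₁ with n₁ on the incident side (a dielectric) and n₂ on the transmitted side (material X).
n₂ = n₁ tan θ_B = 1.711 × tan 51.09° = 2.120.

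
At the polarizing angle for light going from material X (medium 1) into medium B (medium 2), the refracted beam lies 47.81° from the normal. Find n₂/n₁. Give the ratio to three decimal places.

At Brewster incidence θ_B = 90° − θ_t = 90° − 47.81° = 42.19°.
tan θ_B = n₂/n₁, so n₂/n₁ = tan 42.19° = 0.906.

n₂/n₁ ≈ 0.906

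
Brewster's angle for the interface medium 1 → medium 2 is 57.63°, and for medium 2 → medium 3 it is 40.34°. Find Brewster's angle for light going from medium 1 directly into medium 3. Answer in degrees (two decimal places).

n₂/n₁ = tan 57.63° = 1.5776 and n₃/n₂ = tan 40.34° = 0.8493.
Multiplying, n₃/n₁ = 1.5776 × 0.8493 = 1.3398, and θ_B(1→3) = arctan 1.3398 = 53.26°.

θ_B ≈ 53.26°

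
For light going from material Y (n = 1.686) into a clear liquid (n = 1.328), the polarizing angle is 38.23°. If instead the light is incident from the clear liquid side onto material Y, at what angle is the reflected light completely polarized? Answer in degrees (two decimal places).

Reversing the direction swaps n₁ and n₂, so tan θ_B' = 1/tan θ_B and θ_B' = 90° − θ_B.
Hence θ_B' = 90° − 38.23° = 51.77°.

θ_B' ≈ 51.77°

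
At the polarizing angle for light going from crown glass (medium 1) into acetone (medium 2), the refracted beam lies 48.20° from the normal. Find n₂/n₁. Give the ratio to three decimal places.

n₂/n₁ ≈ 0.894

At Brewster incidence θ_B = 90° − θ_t = 90° − 48.20° = 41.80°.
tan θ_B = n₂/n₁, so n₂/n₁ = tan 41.80° = 0.894.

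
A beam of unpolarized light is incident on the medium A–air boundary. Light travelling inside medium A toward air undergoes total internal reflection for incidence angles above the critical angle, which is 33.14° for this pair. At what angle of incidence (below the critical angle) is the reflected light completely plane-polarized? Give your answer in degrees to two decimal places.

n₂/n₁ = sin θ_c = sin 33.14° = 0.5467.
tan θ_B equals the same ratio, so θ_B = arctan(0.5467) = 28.66°.

θ_B ≈ 28.66°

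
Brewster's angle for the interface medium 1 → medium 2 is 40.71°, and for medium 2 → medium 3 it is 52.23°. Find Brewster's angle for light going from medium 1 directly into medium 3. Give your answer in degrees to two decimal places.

Each Brewster angle gives a ratio: n₂/n₁ = tan 40.71° = 0.8604, n₃/n₂ = tan 52.23° = 1.2906.
n₃/n₁ = 1.1105. Then tan θ_B(1→3) = n₃/n₁, so θ_B(1→3) = arctan(1.1105) = 48.00°.

θ_B ≈ 48.00°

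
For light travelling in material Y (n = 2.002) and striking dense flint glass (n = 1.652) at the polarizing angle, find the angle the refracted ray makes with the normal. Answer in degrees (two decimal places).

tan θ_B = n₂/n₁ = 1.652/2.002 = 0.8252, so θ_B = 39.53°.
Since θ_B + θ_t = 90° at Brewster incidence, θ_t = 90° − 39.53° = 50.47°.

θ_t ≈ 50.47°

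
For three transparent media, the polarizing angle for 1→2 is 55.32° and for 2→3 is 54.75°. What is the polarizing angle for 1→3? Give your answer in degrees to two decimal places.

θ_B ≈ 63.94°

n₂/n₁ = tan 55.32° = 1.4453 and n₃/n₂ = tan 54.75° = 1.4150.
Multiplying, n₃/n₁ = 1.4453 × 1.4150 = 2.0450, and θ_B(1→3) = arctan 2.0450 = 63.94°.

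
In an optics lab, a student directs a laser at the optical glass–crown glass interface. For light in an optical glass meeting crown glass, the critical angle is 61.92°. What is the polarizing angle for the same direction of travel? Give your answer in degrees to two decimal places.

θ_B ≈ 41.42°

sin θ_c = n₂/n₁, so n₂/n₁ = sin 61.92° = 0.8823.
Brewster: tan θ_B = n₂/n₁ = 0.8823.
θ_B = arctan(0.8823) = 41.42°.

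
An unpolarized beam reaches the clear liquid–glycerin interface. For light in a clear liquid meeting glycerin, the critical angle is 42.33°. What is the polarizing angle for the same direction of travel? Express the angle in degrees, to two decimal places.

sin θ_c = n₂/n₁, so n₂/n₁ = sin 42.33° = 0.6734.
Brewster: tan θ_B = n₂/n₁ = 0.6734.
θ_B = arctan(0.6734) = 33.96°.

θ_B ≈ 33.96°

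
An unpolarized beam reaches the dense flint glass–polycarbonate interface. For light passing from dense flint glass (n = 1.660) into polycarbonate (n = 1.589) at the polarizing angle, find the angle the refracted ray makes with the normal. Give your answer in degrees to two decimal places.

θ_B = arctan(n₂/n₁) = arctan(1.589/1.660) = 43.75°.
The refracted ray is perpendicular to the reflected ray, so θ_t = 90° − θ_B = 46.25°.

θ_t ≈ 46.25°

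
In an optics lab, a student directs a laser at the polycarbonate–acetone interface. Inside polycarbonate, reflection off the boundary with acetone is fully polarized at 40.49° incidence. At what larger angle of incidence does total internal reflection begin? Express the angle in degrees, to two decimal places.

θ_c ≈ 58.63°

From Brewster, n₂/n₁ = tan θ_B = tan 40.49° = 0.8538.
Then sin θ_c = n₂/n₁ = 0.8538, so θ_c = arcsin 0.8538 = 58.63°.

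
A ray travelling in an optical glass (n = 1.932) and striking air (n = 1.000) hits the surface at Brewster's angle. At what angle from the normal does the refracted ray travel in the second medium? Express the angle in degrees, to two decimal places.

θ_t ≈ 62.63°

θ_B = arctan(n₂/n₁) = arctan(1.000/1.932) = 27.37°.
The refracted ray is perpendicular to the reflected ray, so θ_t = 90° − θ_B = 62.63°.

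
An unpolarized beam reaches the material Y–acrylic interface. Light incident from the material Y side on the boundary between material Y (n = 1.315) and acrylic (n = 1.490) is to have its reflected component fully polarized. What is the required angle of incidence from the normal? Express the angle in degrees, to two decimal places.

θ_B ≈ 48.57°

Brewster's condition: tan θ_B = n₂/n₁ = 1.490/1.315 = 1.1331.
θ_B = arctan(1.1331) = 48.57°.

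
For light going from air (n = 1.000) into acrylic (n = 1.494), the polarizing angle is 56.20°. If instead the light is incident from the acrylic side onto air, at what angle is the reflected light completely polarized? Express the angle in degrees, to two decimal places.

Reversing the direction swaps n₁ and n₂, so tan θ_B' = 1/tan θ_B and θ_B' = 90° − θ_B.
Hence θ_B' = 90° − 56.20° = 33.80°.

θ_B' ≈ 33.80°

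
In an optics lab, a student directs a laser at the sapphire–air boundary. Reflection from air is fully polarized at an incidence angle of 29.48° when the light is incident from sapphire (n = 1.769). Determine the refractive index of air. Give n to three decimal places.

n ≈ 1.000

Brewster's law: tan θ_B = n₂/n₁ (light incident in sapphire, refracted into air).
n₂ = n₁ tan θ_B = 1.769 × tan 29.48° = 1.000.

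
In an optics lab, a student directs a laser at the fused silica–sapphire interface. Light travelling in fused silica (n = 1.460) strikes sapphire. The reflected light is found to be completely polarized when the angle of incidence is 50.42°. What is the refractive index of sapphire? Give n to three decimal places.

n ≈ 1.766

Brewster's law: tan θ_B = n₂/n₁ (light incident in fused silica, refracted into sapphire).
n₂ = n₁ tan θ_B = 1.460 × tan 50.42° = 1.766.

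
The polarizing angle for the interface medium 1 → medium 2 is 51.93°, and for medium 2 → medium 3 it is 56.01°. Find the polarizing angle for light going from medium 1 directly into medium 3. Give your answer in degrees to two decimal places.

Each Brewster angle gives a ratio: n₂/n₁ = tan 51.93° = 1.2767, n₃/n₂ = tan 56.01° = 1.4831.
So n₃/n₁ = (n₂/n₁)(n₃/n₂) = 1.2767 × 1.4831 = 1.8935.
θ_B(1→3) = arctan(1.8935) = 62.16°.

θ_B ≈ 62.16°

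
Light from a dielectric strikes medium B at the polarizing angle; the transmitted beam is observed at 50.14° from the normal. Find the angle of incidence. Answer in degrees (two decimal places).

At Brewster's angle the reflected and refracted rays are perpendicular, so θ_B + θ_t = 90°.
So θ_B = 90° − θ_t = 90° − 50.14° = 39.86°.

θ_B ≈ 39.86°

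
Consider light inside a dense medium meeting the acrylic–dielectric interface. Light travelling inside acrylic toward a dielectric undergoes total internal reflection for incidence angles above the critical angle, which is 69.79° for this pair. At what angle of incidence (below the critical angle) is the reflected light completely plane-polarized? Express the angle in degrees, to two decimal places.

n₂/n₁ = sin θ_c = sin 69.79° = 0.9384.
tan θ_B equals the same ratio, so θ_B = arctan(0.9384) = 43.18°.

θ_B ≈ 43.18°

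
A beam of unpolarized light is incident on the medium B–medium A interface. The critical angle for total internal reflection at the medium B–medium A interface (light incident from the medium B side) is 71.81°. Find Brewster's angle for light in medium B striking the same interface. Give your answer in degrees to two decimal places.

sin θ_c = n₂/n₁, so n₂/n₁ = sin 71.81° = 0.9500.
Brewster: tan θ_B = n₂/n₁ = 0.9500.
θ_B = arctan(0.9500) = 43.53°.

θ_B ≈ 43.53°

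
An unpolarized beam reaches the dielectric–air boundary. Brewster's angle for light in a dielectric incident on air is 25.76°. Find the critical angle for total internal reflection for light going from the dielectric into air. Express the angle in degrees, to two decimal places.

θ_c ≈ 28.85°

tan θ_B = n₂/n₁ = tan 25.76° = 0.4826.
Total internal reflection: sin θ_c = n₂/n₁ = 0.4826.
θ_c = arcsin(0.4826) = 28.85°.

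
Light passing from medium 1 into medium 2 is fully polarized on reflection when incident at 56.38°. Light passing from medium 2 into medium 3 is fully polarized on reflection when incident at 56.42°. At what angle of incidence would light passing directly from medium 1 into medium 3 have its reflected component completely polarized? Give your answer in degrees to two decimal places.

tan θ_B(1→2) = n₂/n₁ = tan 56.38° = 1.5040.
tan θ_B(2→3) = n₃/n₂ = tan 56.42° = 1.5063.
So n₃/n₁ = (n₂/n₁)(n₃/n₂) = 1.5040 × 1.5063 = 2.2654.
θ_B(1→3) = arctan(2.2654) = 66.18°.

θ_B ≈ 66.18°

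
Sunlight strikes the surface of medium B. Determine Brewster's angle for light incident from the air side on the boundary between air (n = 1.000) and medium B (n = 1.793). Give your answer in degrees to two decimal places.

θ_B ≈ 60.85°

Brewster's condition: tan θ_B = n₂/n₁ = 1.793/1.000 = 1.7930.
So θ_B = arctan 1.7930 = 60.85°.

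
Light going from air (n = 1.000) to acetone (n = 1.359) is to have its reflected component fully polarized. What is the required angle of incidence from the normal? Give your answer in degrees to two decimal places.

The reflected p-component vanishes when tan θ_B = n₂/n₁.
Brewster's condition: tan θ_B = n₂/n₁ = 1.359/1.000 = 1.3590.
So θ_B = arctan 1.3590 = 53.65°.

θ_B ≈ 53.65°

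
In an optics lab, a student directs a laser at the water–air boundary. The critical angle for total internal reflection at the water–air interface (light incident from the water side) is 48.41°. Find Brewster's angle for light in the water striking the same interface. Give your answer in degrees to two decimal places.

θ_B ≈ 36.79°

At the critical angle sin θ_c = n₂/n₁, giving n₂/n₁ = sin 48.41° = 0.7479.
Then tan θ_B = n₂/n₁ = 0.7479, so θ_B = arctan 0.7479 = 36.79°.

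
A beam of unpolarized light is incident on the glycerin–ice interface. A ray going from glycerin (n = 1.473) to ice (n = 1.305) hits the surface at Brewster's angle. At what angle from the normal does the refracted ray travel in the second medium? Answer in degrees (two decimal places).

θ_t ≈ 48.46°

θ_B = arctan(n₂/n₁) = arctan(1.305/1.473) = 41.54°.
The refracted ray is perpendicular to the reflected ray, so θ_t = 90° − θ_B = 48.46°.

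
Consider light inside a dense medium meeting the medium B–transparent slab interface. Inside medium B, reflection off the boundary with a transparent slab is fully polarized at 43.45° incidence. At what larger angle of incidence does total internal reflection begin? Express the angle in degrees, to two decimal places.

θ_c ≈ 71.32°

n₂/n₁ = tan 43.45° = 0.9473; the critical angle satisfies sin θ_c = n₂/n₁.
θ_c = arcsin(0.9473) = 71.32°.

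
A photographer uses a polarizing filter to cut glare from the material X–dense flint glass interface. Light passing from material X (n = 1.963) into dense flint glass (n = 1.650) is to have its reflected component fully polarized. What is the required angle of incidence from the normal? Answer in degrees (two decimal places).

θ_B ≈ 40.05°

tan θ_B = n₂/n₁ = 1.650/1.963 = 0.8406. Taking the arctangent, θ_B = 40.05°.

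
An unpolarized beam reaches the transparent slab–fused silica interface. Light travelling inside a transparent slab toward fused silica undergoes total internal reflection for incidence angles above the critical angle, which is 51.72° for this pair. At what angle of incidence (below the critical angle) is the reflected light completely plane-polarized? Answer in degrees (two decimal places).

θ_B ≈ 38.13°

At the critical angle sin θ_c = n₂/n₁, giving n₂/n₁ = sin 51.72° = 0.7850.
Then tan θ_B = n₂/n₁ = 0.7850, so θ_B = arctan 0.7850 = 38.13°.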